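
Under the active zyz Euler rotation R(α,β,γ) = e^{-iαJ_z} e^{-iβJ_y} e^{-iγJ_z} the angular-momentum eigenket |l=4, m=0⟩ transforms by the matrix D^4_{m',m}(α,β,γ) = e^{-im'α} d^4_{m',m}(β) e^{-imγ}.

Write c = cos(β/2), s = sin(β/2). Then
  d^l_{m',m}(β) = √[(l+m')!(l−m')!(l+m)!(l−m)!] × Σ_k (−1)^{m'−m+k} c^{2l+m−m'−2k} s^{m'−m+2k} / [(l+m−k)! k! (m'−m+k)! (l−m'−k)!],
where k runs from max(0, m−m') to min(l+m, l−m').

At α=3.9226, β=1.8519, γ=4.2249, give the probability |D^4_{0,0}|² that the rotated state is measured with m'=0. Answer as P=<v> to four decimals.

Split into d^4_{0,0}(β=1.8519) × two z-phases.
c=cos(1.8519/2)=0.601076, s=sin(1.8519/2)=0.799192; N=√[24·24·24·24]=576.000000
Admissible k: 0..4 (factorial args all ≥0)
  k=0: (−1)^0·576.0000/(576)·0.6011^8·0.7992^0 = +0.017039
  k=1: (−1)^1·576.0000/(36)·0.6011^6·0.7992^2 = -0.481945
  k=2: (−1)^2·576.0000/(16)·0.6011^4·0.7992^4 = +1.917008
  k=3: (−1)^3·576.0000/(36)·0.6011^2·0.7992^6 = -1.506210
  k=4: (−1)^4·576.0000/(576)·0.6011^0·0.7992^8 = +0.166422
d^4_{0,0}(1.8519) = +0.017039 -0.481945 +1.917008 -1.506210 +0.166422 = +0.112313
|D^4_{0,0}|² = |d^4_{0,0}(β)|² = (+0.112313)² = 0.012614 (the z-rotation phases have unit modulus)

P=0.0126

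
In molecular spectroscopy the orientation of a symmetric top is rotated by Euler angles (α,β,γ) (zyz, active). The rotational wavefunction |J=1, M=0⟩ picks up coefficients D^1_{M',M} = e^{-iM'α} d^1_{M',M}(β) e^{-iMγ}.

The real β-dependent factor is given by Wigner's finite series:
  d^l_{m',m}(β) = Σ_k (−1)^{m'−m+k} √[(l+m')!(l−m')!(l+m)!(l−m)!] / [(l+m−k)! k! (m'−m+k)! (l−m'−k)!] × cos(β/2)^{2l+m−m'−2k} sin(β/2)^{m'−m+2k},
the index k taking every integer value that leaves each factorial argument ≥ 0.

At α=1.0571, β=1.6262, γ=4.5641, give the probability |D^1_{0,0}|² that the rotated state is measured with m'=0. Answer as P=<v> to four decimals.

Split into d^1_{0,0}(β=1.6262) × two z-phases.
Half-angle: c=0.687250, s=0.726421. N=√(1·1·1·1)=1.000000
Admissible k: 0..1 (factorial args all ≥0)
  k=0: (−1)^0·1.0000/(1)·0.6872^2·0.7264^0 = +0.472312
  k=1: (−1)^1·1.0000/(1)·0.6872^0·0.7264^2 = -0.527688
d^1_{0,0}(1.6262) = +0.472312 -0.527688 = -0.055375
|D^1_{0,0}|² = |d^1_{0,0}(β)|² = (-0.055375)² = 0.003066 (the z-rotation phases have unit modulus)

P=0.0031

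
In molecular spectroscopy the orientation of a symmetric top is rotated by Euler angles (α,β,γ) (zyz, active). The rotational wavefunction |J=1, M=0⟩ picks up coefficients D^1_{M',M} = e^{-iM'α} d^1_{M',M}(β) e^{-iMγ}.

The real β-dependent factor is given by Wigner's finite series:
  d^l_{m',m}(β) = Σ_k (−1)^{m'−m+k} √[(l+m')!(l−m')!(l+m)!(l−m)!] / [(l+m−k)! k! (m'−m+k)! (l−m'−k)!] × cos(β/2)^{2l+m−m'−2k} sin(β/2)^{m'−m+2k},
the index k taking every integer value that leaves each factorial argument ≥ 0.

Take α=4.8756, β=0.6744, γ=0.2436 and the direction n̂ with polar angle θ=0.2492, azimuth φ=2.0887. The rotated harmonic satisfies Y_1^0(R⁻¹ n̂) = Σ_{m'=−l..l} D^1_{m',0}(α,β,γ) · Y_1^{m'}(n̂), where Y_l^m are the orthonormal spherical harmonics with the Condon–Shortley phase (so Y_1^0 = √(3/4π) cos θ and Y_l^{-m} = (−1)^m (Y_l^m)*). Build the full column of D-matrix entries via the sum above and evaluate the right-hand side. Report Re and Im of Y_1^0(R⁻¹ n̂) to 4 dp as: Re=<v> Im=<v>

Need the full column D^1_{m',0} for m'=−1..1 at α=4.8756, β=0.6744, γ=0.2436.
cos(β/2)=0.943685, sin(β/2)=0.330846
d^1_{-1,0}: single k=1 term ⇒ +0.441538;  D = +0.071744-0.435670i
d^1_{0,0}: k∈[0..1] ⇒ +0.890541 -0.109459 = +0.781082;  D = +0.781082+0.000000i
d^1_{1,0}: single k=0 term ⇒ -0.441538;  D = -0.071744-0.435670i
Y_1^{m'}(θ=0.2492,φ=2.0887) and Σ D·Y over m':
  (+0.0717-0.4357i)·(-0.0422-0.0740i)  (+0.7811+0.0000i)·(+0.4735+0.0000i)  (-0.0717-0.4357i)·(+0.0422-0.0740i)
Y_1^0(R⁻¹ n̂) = +0.299288+0.000000i

Re=0.2993 Im=0.0000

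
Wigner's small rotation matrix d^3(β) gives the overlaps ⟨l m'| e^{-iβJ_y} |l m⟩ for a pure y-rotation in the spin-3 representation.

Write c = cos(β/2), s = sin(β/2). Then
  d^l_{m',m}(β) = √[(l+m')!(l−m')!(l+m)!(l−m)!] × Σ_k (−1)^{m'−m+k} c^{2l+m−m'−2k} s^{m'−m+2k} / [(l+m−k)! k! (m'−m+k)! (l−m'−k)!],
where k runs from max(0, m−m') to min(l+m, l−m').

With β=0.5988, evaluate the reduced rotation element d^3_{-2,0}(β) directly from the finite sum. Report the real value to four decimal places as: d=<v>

d^3_{-2,0}(β=0.5988) via Wigner's sum:
With c≡cos(β/2)=0.955514 and s≡sin(β/2)=0.294947, N=[1·120·6·6]^{1/2}=65.726707
Admissible k: 2..3 (factorial args all ≥0)
  k=2: (−1)^0·65.7267/(12)·0.9555^4·0.2949^2 = +0.397188
  k=3: (−1)^1·65.7267/(12)·0.9555^2·0.2949^4 = -0.037845
d^3_{-2,0}(0.5988) = +0.397188 -0.037845 = +0.359343

d=0.3593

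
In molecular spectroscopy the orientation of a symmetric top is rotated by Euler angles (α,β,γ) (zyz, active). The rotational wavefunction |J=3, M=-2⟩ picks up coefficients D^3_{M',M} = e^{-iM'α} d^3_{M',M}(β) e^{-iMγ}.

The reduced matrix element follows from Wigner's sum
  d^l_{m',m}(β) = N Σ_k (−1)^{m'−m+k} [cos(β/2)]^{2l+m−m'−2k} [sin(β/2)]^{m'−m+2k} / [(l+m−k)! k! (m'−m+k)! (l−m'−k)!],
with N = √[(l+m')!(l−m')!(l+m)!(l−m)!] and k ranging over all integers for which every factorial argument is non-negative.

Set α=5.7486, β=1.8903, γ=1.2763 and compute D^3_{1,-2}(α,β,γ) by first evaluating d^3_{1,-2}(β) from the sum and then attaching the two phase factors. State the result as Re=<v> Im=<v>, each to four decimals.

Re=0.0284 Im=-0.0015

First d^3_{1,-2}(β=1.8903), then the phase factors e^{-i(1)α} and e^{-i(-2)γ}:
c=cos(1.8903/2)=0.585621, s=sin(1.8903/2)=0.810585; N=√[24·2·1·120]=75.894664
k∈{0,1} keeps every argument non-negative
  k=0: (−1)^3·75.8947/(12)·0.5856^3·0.8106^3 = -0.676513
  k=1: (−1)^4·75.8947/(24)·0.5856^1·0.8106^5 = +0.648051
d^3_{1,-2}(1.8903) = -0.676513 +0.648051 = -0.028462
D = (+0.860480+0.509484i)·(-0.028462)·(-0.831501+0.555524i) = +0.028420-0.001548i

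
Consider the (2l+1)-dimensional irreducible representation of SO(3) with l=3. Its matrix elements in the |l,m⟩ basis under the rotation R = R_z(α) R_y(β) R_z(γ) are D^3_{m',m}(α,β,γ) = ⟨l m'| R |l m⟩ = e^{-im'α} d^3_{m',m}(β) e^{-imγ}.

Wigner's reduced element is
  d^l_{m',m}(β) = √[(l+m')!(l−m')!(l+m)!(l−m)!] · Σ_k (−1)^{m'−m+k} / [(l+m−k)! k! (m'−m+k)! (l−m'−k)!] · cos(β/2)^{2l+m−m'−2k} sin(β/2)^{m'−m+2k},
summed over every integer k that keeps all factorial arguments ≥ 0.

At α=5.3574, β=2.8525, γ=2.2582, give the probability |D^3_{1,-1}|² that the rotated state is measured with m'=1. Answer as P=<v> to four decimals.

P=0.6121

Split into d^3_{1,-1}(β=2.8525) × two z-phases.
c=cos(2.8525/2)=0.144044, s=sin(2.8525/2)=0.989571; N=√[24·2·2·24]=48.000000
The bounds max(0,m−m')=0 and min(l+m,l−m')=2 give 3 terms
  k=0: (−1)^2·48.0000/(8)·0.1440^4·0.9896^2 = +0.002529
  k=1: (−1)^3·48.0000/(6)·0.1440^2·0.9896^4 = -0.159172
  k=2: (−1)^4·48.0000/(48)·0.1440^0·0.9896^6 = +0.939037
d^3_{1,-1}(2.8525) = +0.002529 -0.159172 +0.939037 = +0.782395
|D^3_{1,-1}|² = |d^3_{1,-1}(β)|² = (+0.782395)² = 0.612141 (the z-rotation phases have unit modulus)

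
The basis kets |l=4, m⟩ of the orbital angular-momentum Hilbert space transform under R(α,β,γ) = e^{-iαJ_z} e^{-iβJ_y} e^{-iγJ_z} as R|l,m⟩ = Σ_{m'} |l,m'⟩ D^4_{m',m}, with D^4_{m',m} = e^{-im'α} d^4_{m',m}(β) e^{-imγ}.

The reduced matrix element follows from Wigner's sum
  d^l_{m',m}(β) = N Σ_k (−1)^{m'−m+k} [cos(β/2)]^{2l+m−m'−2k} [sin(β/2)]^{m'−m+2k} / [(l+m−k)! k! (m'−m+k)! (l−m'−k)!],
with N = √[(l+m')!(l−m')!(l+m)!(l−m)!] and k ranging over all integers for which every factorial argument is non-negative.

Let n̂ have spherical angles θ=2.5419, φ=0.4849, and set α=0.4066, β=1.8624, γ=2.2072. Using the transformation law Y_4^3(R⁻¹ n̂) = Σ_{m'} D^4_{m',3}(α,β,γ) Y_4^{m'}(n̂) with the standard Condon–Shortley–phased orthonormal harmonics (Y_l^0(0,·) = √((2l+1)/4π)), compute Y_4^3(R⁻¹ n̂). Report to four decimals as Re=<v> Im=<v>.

Re=-0.2415 Im=0.0311

Need the full column D^4_{m',3} for m'=−4..4 at α=0.4066, β=1.8624, γ=2.2072.
cos(β/2)=0.596872, sin(β/2)=0.802337
d^4_{-4,3}: single k=7 term ⇒ +0.361346;  D = +0.100836+0.346991i
d^4_{-3,3}: k∈[6..7] ⇒ +0.665273 -0.171733 = +0.493540;  D = +0.313933+0.380826i
d^4_{-2,3}: k∈[5..6] ⇒ +0.793618 -0.478015 = +0.315603;  D = +0.280694+0.144277i
d^4_{-1,3}: k∈[4..5] ⇒ +0.695776 -0.754349 = -0.058573;  D = -0.058437-0.003991i
d^4_{0,3}: k∈[3..4] ⇒ +0.462955 -0.836547 = -0.373592;  D = -0.352403+0.124030i
d^4_{1,3}: k∈[2..3] ⇒ +0.231030 -0.695776 = -0.464746;  D = -0.341624+0.315089i
d^4_{2,3}: k∈[1..2] ⇒ +0.081019 -0.439198 = -0.358179;  D = -0.145783+0.327168i
d^4_{3,3}: k∈[0..1] ⇒ +0.016108 -0.203750 = -0.187641;  D = -0.002361+0.187627i
d^4_{4,3}: single k=0 term ⇒ -0.061245;  D = +0.023512+0.056552i
Y_4^{m'}(θ=2.5419,φ=0.4849) and Σ D·Y over m':
  (+0.1008+0.3470i)·(-0.0162-0.0419i)  (+0.3139+0.3808i)·(-0.0215+0.1845i)  (+0.2807+0.1443i)·(+0.2272-0.3314i)  (-0.0584-0.0040i)·(-0.3452+0.1819i)  (-0.3524+0.1240i)·(-0.1259+0.0000i)  (-0.3416+0.3151i)·(+0.3452+0.1819i)  (-0.1458+0.3272i)·(+0.2272+0.3314i)  (-0.0024+0.1876i)·(+0.0215+0.1845i)  (+0.0235+0.0566i)·(-0.0162+0.0419i)
Y_4^3(R⁻¹ n̂) = -0.241465+0.031119i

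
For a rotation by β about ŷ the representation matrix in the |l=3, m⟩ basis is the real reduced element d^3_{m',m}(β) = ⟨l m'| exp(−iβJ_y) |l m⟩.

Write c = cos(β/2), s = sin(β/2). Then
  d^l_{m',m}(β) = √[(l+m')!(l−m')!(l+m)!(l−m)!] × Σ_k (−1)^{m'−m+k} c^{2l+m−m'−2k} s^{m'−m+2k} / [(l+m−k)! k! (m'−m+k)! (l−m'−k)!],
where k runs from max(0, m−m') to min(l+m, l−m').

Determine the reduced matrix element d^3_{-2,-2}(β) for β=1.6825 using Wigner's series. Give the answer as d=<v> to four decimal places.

d=-0.4607

d^3_{-2,-2}(β=1.6825) via Wigner's sum:
Half-angle: c=0.666532, s=0.745477. N=√(1·120·1·120)=120.000000
k∈{0,1} keeps every argument non-negative
  k=0: (−1)^0·120.0000/(120)·0.6665^6·0.7455^0 = +0.087685
  k=1: (−1)^1·120.0000/(24)·0.6665^4·0.7455^2 = -0.548430
d^3_{-2,-2}(1.6825) = +0.087685 -0.548430 = -0.460745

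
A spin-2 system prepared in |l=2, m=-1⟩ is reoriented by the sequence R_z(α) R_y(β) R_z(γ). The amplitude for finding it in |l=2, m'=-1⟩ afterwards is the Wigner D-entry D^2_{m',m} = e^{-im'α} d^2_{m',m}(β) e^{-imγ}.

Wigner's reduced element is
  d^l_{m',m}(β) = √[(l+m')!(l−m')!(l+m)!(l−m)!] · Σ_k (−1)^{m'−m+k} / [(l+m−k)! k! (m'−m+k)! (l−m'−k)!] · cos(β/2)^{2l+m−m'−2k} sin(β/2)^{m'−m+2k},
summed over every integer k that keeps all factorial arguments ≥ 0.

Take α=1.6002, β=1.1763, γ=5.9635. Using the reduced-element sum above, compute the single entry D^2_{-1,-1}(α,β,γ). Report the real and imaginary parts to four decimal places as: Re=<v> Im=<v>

Re=-0.0458 Im=-0.1534

Split into d^2_{-1,-1}(β=1.1763) × two z-phases.
Half-angle: c=0.831969, s=0.554823. N=√(1·6·1·6)=6.000000
Admissible k: 0..1 (factorial args all ≥0)
  k=0: (−1)^0·6.0000/(6)·0.8320^4·0.5548^0 = +0.479102
  k=1: (−1)^1·6.0000/(2)·0.8320^2·0.5548^2 = -0.639210
d^2_{-1,-1}(1.1763) = +0.479102 -0.639210 = -0.160109
D = (-0.029399+0.999568i)·(-0.160109)·(+0.949334-0.314268i) = -0.045827-0.153410i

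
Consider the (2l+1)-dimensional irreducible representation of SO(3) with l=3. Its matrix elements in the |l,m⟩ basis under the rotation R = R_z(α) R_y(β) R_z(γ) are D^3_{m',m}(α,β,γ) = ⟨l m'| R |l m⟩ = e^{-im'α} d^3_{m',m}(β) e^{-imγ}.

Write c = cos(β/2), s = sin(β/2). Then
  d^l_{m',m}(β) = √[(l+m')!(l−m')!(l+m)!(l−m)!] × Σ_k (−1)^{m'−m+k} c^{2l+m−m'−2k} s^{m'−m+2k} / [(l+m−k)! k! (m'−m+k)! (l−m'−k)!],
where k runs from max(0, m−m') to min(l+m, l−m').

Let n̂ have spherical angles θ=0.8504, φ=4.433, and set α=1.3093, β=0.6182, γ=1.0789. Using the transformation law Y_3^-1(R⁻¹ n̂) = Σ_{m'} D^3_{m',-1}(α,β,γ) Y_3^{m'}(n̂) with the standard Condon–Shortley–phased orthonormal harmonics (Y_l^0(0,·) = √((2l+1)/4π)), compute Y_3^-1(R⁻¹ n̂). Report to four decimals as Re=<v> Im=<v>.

Need the full column D^3_{m',-1} for m'=−3..3 at α=1.3093, β=0.6182, γ=1.0789.
cos(β/2)=0.952608, sin(β/2)=0.304201
d^3_{-3,-1}: single k=2 term ⇒ +0.295138;  D = +0.085642-0.282439i
d^3_{-2,-1}: k∈[1..2] ⇒ +0.754626 -0.153906 = +0.600720;  D = -0.510265-0.317008i
d^3_{-1,-1}: k∈[0..2] ⇒ +0.747282 -0.609634 +0.046626 = +0.184274;  D = -0.134404+0.126065i
d^3_{0,-1}: k∈[0..2] ⇒ -0.826651 +0.252894 -0.008596 = -0.582354;  D = -0.275045-0.513309i
d^3_{1,-1}: k∈[0..2] ⇒ +0.457225 -0.062167 +0.000792 = +0.395850;  D = +0.385390-0.090399i
d^3_{2,-1}: k∈[0..1] ⇒ -0.153906 +0.007847 = -0.146059;  D = -0.004541+0.145988i
d^3_{3,-1}: single k=0 term ⇒ +0.030097;  D = -0.028818-0.008681i
Y_3^{m'}(θ=0.8504,φ=4.433) and Σ D·Y over m':
  (+0.0856-0.2824i)·(+0.1317-0.1185i)  (-0.5103-0.3170i)·(-0.3229-0.2019i)  (-0.1344+0.1261i)·(-0.0788+0.2745i)  (-0.2750-0.5133i)·(-0.2029+0.0000i)  (+0.3854-0.0904i)·(+0.0788+0.2745i)  (-0.0045+0.1460i)·(-0.3229+0.2019i)  (-0.0288-0.0087i)·(-0.1317-0.1185i)
Y_3^-1(R⁻¹ n̂) = +0.140284+0.270529i

Re=0.1403 Im=0.2705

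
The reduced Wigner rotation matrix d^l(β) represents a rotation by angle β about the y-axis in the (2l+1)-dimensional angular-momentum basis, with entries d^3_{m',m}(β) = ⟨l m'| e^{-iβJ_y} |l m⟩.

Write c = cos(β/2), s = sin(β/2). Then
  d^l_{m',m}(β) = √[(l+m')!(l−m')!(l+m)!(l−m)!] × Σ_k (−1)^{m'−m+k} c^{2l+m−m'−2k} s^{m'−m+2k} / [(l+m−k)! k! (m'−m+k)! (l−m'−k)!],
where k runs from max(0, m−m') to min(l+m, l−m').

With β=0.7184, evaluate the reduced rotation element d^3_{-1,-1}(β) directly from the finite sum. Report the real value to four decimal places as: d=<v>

d^3_{-1,-1}(β=0.7184) via Wigner's sum:
c=cos(0.7184/2)=0.936178, s=sin(0.7184/2)=0.351525; N=√[2·24·2·24]=48.000000
Admissible k: 0..2 (factorial args all ≥0)
  k=0: (−1)^0·48.0000/(48)·0.9362^6·0.3515^0 = +0.673212
  k=1: (−1)^1·48.0000/(6)·0.9362^4·0.3515^2 = -0.759343
  k=2: (−1)^2·48.0000/(8)·0.9362^2·0.3515^4 = +0.080296
d^3_{-1,-1}(0.7184) = +0.673212 -0.759343 +0.080296 = -0.005835

d=-0.0058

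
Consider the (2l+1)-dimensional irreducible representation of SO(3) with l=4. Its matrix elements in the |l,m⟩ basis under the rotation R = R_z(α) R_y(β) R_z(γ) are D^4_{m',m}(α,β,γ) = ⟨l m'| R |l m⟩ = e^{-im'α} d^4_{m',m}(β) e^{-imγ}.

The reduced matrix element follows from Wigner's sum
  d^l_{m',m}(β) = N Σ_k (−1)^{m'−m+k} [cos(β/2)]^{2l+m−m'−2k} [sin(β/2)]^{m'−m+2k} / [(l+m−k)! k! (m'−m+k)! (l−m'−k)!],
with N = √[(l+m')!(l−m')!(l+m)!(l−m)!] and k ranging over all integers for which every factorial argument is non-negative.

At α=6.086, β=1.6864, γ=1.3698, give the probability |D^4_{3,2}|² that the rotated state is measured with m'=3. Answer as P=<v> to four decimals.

P=0.2002

D^4_{3,2}(6.086,1.6864,1.3698) = e^{-i·3·6.086}·d^4_{3,2}(1.6864)·e^{-i·2·1.3698}. Compute d first:
Half-angle: c=0.665077, s=0.746775. N=√(5040·1·720·2)=2693.993318
k∈{0,1} keeps every argument non-negative
  k=0: (−1)^1·2693.9933/(720)·0.6651^7·0.7468^1 = -0.160826
  k=1: (−1)^2·2693.9933/(240)·0.6651^5·0.7468^3 = +0.608293
d^4_{3,2}(1.6864) = -0.160826 +0.608293 = +0.447468
|D^4_{3,2}|² = |d^4_{3,2}(β)|² = (+0.447468)² = 0.200227 (the z-rotation phases have unit modulus)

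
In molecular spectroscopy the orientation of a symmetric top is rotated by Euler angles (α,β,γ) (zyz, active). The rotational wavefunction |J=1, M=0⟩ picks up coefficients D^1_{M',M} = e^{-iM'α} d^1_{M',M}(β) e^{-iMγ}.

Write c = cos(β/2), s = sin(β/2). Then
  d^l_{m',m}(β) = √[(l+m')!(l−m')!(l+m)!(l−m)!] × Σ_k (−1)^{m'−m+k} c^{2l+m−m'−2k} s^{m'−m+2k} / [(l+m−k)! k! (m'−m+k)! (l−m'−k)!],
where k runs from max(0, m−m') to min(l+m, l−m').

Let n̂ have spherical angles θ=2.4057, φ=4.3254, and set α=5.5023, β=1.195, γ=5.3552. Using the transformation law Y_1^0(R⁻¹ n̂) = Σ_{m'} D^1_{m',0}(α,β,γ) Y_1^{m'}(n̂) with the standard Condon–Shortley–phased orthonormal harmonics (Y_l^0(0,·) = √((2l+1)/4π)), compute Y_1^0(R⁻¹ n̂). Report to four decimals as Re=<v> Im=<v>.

Need the full column D^1_{m',0} for m'=−1..1 at α=5.5023, β=1.195, γ=5.3552.
cos(β/2)=0.826745, sin(β/2)=0.562577
d^1_{-1,0}: single k=1 term ⇒ +0.657762;  D = +0.467202-0.463004i
d^1_{0,0}: k∈[0..1] ⇒ +0.683507 -0.316493 = +0.367013;  D = +0.367013+0.000000i
d^1_{1,0}: single k=0 term ⇒ -0.657762;  D = -0.467202-0.463004i
Y_1^{m'}(θ=2.4057,φ=4.3254) and Σ D·Y over m':
  (+0.4672-0.4630i)·(-0.0875+0.2148i)  (+0.3670+0.0000i)·(-0.3622+0.0000i)  (-0.4672-0.4630i)·(+0.0875+0.2148i)
Y_1^0(R⁻¹ n̂) = -0.015831+0.000000i

Re=-0.0158 Im=0.0000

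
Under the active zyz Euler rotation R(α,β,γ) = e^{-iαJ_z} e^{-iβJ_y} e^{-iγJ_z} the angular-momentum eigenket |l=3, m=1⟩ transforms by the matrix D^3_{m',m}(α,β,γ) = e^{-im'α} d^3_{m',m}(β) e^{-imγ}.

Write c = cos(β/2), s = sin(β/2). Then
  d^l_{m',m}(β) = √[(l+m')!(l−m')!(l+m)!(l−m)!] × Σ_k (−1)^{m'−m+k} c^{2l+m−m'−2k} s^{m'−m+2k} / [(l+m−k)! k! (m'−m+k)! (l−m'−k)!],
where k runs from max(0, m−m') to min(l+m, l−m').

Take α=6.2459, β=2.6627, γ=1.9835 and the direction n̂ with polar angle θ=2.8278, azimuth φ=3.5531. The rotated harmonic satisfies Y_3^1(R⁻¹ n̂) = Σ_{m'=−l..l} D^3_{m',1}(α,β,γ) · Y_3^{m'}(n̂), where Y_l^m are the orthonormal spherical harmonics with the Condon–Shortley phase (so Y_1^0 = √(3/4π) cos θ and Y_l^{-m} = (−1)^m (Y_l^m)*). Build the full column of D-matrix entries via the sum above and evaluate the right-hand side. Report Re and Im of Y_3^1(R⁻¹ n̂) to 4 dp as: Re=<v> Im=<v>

Re=0.2008 Im=0.2900

Need the full column D^3_{m',1} for m'=−3..3 at α=6.2459, β=2.6627, γ=1.9835.
cos(β/2)=0.237165, sin(β/2)=0.971469
d^3_{-3,1}: single k=4 term ⇒ +0.194027;  D = -0.097175-0.167939i
d^3_{-2,1}: k∈[3..4] ⇒ +0.077351 -0.648927 = -0.571576;  D = +0.267623+0.505051i
d^3_{-1,1}: k∈[2..4] ⇒ +0.017915 -0.400781 +0.840572 = +0.457706;  D = -0.199082-0.412142i
d^3_{0,1}: k∈[1..3] ⇒ +0.002525 -0.127101 +0.710864 = +0.586288;  D = -0.235153-0.537063i
d^3_{1,1}: k∈[0..2] ⇒ +0.000178 -0.023886 +0.300586 = +0.276877;  D = -0.101520-0.257594i
d^3_{2,1}: k∈[0..1] ⇒ -0.002305 +0.077351 = +0.075046;  D = -0.024895-0.070797i
d^3_{3,1}: single k=0 term ⇒ +0.011564;  D = -0.003427-0.011045i
Y_3^{m'}(θ=2.8278,φ=3.5531) and Σ D·Y over m':
  (-0.0972-0.1679i)·(-0.0040+0.0116i)  (+0.2676+0.5051i)·(-0.0630+0.0679i)  (-0.1991-0.4121i)·(-0.3222+0.1406i)  (-0.2352-0.5371i)·(-0.5408+0.0000i)  (-0.1015-0.2576i)·(+0.3222+0.1406i)  (-0.0249-0.0708i)·(-0.0630-0.0679i)  (-0.0034-0.0110i)·(+0.0040+0.0116i)
Y_3^1(R⁻¹ n̂) = +0.200829+0.289961i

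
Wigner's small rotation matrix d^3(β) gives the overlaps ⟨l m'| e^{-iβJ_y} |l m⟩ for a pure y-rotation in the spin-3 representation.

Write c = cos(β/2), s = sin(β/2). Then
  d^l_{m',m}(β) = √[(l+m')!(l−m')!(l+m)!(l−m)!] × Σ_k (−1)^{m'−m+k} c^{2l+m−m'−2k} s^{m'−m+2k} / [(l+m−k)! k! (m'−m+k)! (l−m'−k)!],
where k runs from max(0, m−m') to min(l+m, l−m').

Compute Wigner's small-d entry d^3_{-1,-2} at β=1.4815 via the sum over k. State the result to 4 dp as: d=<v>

d^3_{-1,-2}(β=1.4815) via Wigner's sum:
c=cos(1.4815/2)=0.737963, s=sin(1.4815/2)=0.674842; N=√[2·24·1·120]=75.894664
k∈{0,1} keeps every argument non-negative
  k=0: (−1)^1·75.8947/(24)·0.7380^5·0.6748^1 = -0.467061
  k=1: (−1)^2·75.8947/(12)·0.7380^3·0.6748^3 = +0.781157
d^3_{-1,-2}(1.4815) = -0.467061 +0.781157 = +0.314096

d=0.3141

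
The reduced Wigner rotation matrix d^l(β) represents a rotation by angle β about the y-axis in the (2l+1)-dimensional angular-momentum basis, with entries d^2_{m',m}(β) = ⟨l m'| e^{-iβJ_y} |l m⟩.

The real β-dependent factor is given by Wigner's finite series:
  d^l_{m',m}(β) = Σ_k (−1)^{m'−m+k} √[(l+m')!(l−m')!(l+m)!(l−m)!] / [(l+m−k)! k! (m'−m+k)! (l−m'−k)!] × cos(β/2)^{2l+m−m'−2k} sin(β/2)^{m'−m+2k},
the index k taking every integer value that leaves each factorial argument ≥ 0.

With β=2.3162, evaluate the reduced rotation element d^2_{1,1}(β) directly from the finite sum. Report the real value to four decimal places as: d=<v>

d=-0.3791

d^2_{1,1}(β=2.3162) via Wigner's sum:
With c≡cos(β/2)=0.401081 and s≡sin(β/2)=0.916043, N=[6·1·6·1]^{1/2}=6.000000
k: max(0,(1)−(1))=0 … min(2+(1),2−(1))=1
  k=0: (−1)^0·6.0000/(6)·0.4011^4·0.9160^0 = +0.025878
  k=1: (−1)^1·6.0000/(2)·0.4011^2·0.9160^2 = -0.404964
d^2_{1,1}(2.3162) = +0.025878 -0.404964 = -0.379086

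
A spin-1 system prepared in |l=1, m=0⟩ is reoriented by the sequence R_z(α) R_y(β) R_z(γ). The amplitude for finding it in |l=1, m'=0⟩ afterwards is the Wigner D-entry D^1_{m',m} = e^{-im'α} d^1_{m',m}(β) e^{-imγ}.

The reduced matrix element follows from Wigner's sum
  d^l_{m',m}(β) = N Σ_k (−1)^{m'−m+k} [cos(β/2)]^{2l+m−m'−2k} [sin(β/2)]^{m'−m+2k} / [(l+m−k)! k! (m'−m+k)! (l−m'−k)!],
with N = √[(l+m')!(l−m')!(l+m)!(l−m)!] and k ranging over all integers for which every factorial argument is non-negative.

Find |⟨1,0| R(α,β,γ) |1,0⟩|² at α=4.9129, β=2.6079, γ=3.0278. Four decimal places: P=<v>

P=0.7412

First d^1_{0,0}(β=2.6079), then the phase factors e^{-i(0)α} and e^{-i(0)γ}:
c=cos(2.6079/2)=0.263691, s=sin(2.6079/2)=0.964607; N=√[1·1·1·1]=1.000000
The bounds max(0,m−m')=0 and min(l+m,l−m')=1 give 2 terms
  k=0: (−1)^0·1.0000/(1)·0.2637^2·0.9646^0 = +0.069533
  k=1: (−1)^1·1.0000/(1)·0.2637^0·0.9646^2 = -0.930467
d^1_{0,0}(2.6079) = +0.069533 -0.930467 = -0.860934
|D^1_{0,0}|² = |d^1_{0,0}(β)|² = (-0.860934)² = 0.741208 (the z-rotation phases have unit modulus)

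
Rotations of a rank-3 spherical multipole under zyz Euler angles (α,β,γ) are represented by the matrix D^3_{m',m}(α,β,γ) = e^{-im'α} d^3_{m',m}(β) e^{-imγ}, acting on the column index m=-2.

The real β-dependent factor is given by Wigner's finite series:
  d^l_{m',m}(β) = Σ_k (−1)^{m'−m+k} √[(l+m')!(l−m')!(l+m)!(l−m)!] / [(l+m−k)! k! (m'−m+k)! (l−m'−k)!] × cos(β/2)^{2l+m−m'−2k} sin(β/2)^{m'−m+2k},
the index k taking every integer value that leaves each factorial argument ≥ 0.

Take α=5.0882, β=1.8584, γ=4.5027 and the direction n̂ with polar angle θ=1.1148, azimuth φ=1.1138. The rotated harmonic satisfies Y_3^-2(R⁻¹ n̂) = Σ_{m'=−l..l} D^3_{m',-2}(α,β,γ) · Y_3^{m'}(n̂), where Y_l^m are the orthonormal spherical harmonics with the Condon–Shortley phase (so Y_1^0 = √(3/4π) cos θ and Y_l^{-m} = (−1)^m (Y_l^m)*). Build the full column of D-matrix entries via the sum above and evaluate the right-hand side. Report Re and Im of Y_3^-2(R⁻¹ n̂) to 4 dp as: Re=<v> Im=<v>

Re=-0.1509 Im=0.3299

Need the full column D^3_{m',-2} for m'=−3..3 at α=5.0882, β=1.8584, γ=4.5027.
cos(β/2)=0.598475, sin(β/2)=0.801141
d^3_{-3,-2}: single k=1 term ⇒ +0.150666;  D = +0.097987-0.114450i
d^3_{-2,-2}: k∈[0..1] ⇒ +0.045949 -0.411692 = -0.365743;  D = -0.345742-0.119293i
d^3_{-1,-2}: k∈[0..1] ⇒ -0.194509 +0.697101 = +0.502592;  D = +0.021889+0.502115i
d^3_{0,-2}: k∈[0..1] ⇒ +0.450986 -0.808145 = -0.357159;  D = +0.326209-0.145432i
d^3_{1,-2}: k∈[0..1] ⇒ -0.697101 +0.624586 = -0.072515;  D = +0.051776+0.050772i
d^3_{2,-2}: k∈[0..1] ⇒ +0.737732 -0.264396 = +0.473336;  D = +0.184237-0.436009i
d^3_{3,-2}: single k=0 term ⇒ -0.483802;  D = -0.483663-0.011603i
Y_3^{m'}(θ=1.1148,φ=1.1138) and Σ D·Y over m':
  (+0.0980-0.1145i)·(-0.2959+0.0599i)  (-0.3457-0.1193i)·(-0.2215-0.2873i)  (+0.0219+0.5021i)·(-0.0039+0.0079i)  (+0.3262-0.1454i)·(-0.3337+0.0000i)  (+0.0518+0.0508i)·(+0.0039+0.0079i)  (+0.1842-0.4360i)·(-0.2215+0.2873i)  (-0.4837-0.0116i)·(+0.2959+0.0599i)
Y_3^-2(R⁻¹ n̂) = -0.150925+0.329935i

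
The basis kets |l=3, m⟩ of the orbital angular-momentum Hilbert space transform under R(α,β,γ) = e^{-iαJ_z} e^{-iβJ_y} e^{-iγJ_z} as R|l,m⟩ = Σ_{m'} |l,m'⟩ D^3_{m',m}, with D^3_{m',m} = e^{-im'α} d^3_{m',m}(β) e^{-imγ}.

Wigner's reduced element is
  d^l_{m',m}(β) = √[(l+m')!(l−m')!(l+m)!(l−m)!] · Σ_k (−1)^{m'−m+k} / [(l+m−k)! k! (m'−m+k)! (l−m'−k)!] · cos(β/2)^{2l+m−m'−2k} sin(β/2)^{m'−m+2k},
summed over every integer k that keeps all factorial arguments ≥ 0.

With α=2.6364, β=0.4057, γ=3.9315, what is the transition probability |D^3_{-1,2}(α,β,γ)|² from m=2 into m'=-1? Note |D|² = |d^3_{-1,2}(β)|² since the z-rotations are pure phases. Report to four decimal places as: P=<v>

First d^3_{-1,2}(β=0.4057), then the phase factors e^{-i(-1)α} and e^{-i(2)γ}:
c=cos(0.4057/2)=0.979496, s=sin(0.4057/2)=0.201462; N=√[2·24·120·1]=75.894664
Admissible k: 3..4 (factorial args all ≥0)
  k=3: (−1)^0·75.8947/(12)·0.9795^3·0.2015^3 = +0.048598
  k=4: (−1)^1·75.8947/(24)·0.9795^1·0.2015^5 = -0.001028
d^3_{-1,2}(0.4057) = +0.048598 -0.001028 = +0.047570
|D^3_{-1,2}|² = |d^3_{-1,2}(β)|² = (+0.047570)² = 0.002263 (the z-rotation phases have unit modulus)

P=0.0023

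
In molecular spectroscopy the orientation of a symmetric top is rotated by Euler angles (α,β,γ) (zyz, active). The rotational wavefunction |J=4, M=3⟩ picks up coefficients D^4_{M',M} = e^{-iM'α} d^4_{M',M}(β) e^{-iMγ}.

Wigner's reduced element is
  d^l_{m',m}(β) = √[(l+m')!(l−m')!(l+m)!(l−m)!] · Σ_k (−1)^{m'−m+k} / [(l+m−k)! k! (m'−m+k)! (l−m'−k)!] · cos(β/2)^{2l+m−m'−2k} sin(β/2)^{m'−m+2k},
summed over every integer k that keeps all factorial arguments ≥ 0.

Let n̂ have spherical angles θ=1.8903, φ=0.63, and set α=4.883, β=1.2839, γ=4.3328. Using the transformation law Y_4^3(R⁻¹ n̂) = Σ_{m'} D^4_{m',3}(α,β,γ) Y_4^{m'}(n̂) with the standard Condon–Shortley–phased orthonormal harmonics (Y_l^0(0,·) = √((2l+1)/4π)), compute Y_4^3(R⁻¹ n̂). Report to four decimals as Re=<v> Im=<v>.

Re=-0.3554 Im=-0.1970

Need the full column D^4_{m',3} for m'=−4..4 at α=4.883, β=1.2839, γ=4.3328.
cos(β/2)=0.800930, sin(β/2)=0.598758
d^4_{-4,3}: single k=7 term ⇒ +0.062503;  D = +0.060553+0.015489i
d^4_{-3,3}: k∈[6..7] ⇒ +0.206917 -0.016520 = +0.190397;  D = -0.015178+0.189791i
d^4_{-2,3}: k∈[5..6] ⇒ +0.443840 -0.082684 = +0.361156;  D = -0.359668+0.032751i
d^4_{-1,3}: k∈[4..5] ⇒ +0.699686 -0.234622 = +0.465064;  D = -0.120196-0.449263i
d^4_{0,3}: k∈[3..4] ⇒ +0.837126 -0.467849 = +0.369278;  D = +0.335348-0.154622i
d^4_{1,3}: k∈[2..3] ⇒ +0.751173 -0.699686 = +0.051487;  D = +0.029184+0.042417i
d^4_{2,3}: k∈[1..2] ⇒ +0.473671 -0.794168 = -0.320497;  D = +0.229362-0.223856i
d^4_{3,3}: k∈[0..1] ⇒ +0.169338 -0.662472 = -0.493134;  D = +0.399355+0.289304i
d^4_{4,3}: single k=0 term ⇒ -0.358061;  D = -0.157780+0.321424i
Y_4^{m'}(θ=1.8903,φ=0.63) and Σ D·Y over m':
  (+0.0606+0.0155i)·(-0.2923-0.2094i)  (-0.0152+0.1898i)·(+0.1056+0.3194i)  (-0.3597+0.0328i)·(-0.0285+0.0888i)  (-0.1202-0.4493i)·(+0.2633-0.1919i)  (+0.3353-0.1546i)·(+0.0403+0.0000i)  (+0.0292+0.0424i)·(-0.2633-0.1919i)  (+0.2294-0.2239i)·(-0.0285-0.0888i)  (+0.3994+0.2893i)·(-0.1056+0.3194i)  (-0.1578+0.3214i)·(-0.2923+0.2094i)
Y_4^3(R⁻¹ n̂) = -0.355411-0.197037i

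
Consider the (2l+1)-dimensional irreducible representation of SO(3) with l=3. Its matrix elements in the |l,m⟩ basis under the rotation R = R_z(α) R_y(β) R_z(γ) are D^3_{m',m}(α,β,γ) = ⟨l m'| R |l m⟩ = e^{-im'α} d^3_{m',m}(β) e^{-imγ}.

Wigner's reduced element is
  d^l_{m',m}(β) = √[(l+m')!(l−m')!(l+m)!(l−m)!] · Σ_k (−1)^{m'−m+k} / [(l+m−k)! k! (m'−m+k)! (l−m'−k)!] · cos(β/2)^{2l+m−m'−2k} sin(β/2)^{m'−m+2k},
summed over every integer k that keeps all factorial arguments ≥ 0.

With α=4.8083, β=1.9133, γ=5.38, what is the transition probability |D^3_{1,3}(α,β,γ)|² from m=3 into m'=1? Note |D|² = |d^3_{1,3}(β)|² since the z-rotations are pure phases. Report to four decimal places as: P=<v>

P=0.0814

Split into d^3_{1,3}(β=1.9133) × two z-phases.
Half-angle: c=0.576261, s=0.817266. N=√(24·2·720·1)=185.903201
k∈{2} keeps every argument non-negative
  k=2: (−1)^0·185.9032/(48)·0.5763^4·0.8173^2 = +0.285265
d^3_{1,3}(1.9133) = +0.285265
|D^3_{1,3}|² = |d^3_{1,3}(β)|² = (+0.285265)² = 0.081376 (the z-rotation phases have unit modulus)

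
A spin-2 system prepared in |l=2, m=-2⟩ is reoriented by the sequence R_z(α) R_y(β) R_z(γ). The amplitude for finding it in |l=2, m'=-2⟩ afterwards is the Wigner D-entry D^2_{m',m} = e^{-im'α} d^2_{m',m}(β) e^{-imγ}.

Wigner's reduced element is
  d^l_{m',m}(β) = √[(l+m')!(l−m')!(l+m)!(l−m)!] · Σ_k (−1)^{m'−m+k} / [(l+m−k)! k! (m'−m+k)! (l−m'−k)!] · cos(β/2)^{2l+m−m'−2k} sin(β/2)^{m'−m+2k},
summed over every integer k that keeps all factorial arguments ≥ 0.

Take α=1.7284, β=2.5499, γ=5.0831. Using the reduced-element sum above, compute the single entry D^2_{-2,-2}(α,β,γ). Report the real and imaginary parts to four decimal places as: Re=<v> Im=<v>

Re=0.0036 Im=0.0063

D^2_{-2,-2}(1.7284,2.5499,5.0831) = e^{-i·-2·1.7284}·d^2_{-2,-2}(2.5499)·e^{-i·-2·5.0831}. Compute d first:
Half-angle: c=0.291550, s=0.956556. N=√(1·24·1·24)=24.000000
k∈{0} keeps every argument non-negative
  k=0: (−1)^0·24.0000/(24)·0.2915^4·0.9566^0 = +0.007225
d^2_{-2,-2}(2.5499) = +0.007225
D = (-0.950732-0.310014i)·(+0.007225)·(-0.737509-0.675337i) = +0.003553+0.006291i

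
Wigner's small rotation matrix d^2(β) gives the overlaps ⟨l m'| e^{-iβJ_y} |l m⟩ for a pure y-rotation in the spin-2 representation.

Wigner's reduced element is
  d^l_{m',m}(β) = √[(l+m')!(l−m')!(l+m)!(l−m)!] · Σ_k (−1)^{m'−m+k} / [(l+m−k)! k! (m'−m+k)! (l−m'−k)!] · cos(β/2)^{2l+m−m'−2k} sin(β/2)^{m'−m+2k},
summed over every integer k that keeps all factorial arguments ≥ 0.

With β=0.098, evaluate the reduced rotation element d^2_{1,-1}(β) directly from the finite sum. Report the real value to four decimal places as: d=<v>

d=0.0072

d^2_{1,-1}(β=0.098) via Wigner's sum:
c=cos(0.098/2)=0.998800, s=sin(0.098/2)=0.048980; N=√[6·1·1·6]=6.000000
k∈{0,1} keeps every argument non-negative
  k=0: (−1)^2·6.0000/(2)·0.9988^2·0.0490^2 = +0.007180
  k=1: (−1)^3·6.0000/(6)·0.9988^0·0.0490^4 = -0.000006
d^2_{1,-1}(0.098) = +0.007180 -0.000006 = +0.007174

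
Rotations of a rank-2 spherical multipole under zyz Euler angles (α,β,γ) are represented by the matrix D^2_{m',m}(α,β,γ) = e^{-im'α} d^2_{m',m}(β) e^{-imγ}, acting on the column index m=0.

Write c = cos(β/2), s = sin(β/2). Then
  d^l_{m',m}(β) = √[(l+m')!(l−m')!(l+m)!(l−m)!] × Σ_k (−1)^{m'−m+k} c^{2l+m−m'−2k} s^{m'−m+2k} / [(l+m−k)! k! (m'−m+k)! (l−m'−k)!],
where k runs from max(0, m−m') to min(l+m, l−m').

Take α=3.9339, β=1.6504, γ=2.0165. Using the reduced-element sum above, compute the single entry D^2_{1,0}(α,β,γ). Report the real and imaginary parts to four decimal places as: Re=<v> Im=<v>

Re=-0.0682 Im=0.0691

First d^2_{1,0}(β=1.6504), then the phase factors e^{-i(1)α} and e^{-i(0)γ}:
With c≡cos(β/2)=0.678410 and s≡sin(β/2)=0.734683, N=[6·1·2·2]^{1/2}=4.898979
k∈{0,1} keeps every argument non-negative
  k=0: (−1)^1·4.8990/(2)·0.6784^3·0.7347^1 = -0.561892
  k=1: (−1)^2·4.8990/(2)·0.6784^1·0.7347^3 = +0.658975
d^2_{1,0}(1.6504) = -0.561892 +0.658975 = +0.097083
D = (-0.702204+0.711975i)·(+0.097083)·(+1.000000+0.000000i) = -0.068172+0.069121i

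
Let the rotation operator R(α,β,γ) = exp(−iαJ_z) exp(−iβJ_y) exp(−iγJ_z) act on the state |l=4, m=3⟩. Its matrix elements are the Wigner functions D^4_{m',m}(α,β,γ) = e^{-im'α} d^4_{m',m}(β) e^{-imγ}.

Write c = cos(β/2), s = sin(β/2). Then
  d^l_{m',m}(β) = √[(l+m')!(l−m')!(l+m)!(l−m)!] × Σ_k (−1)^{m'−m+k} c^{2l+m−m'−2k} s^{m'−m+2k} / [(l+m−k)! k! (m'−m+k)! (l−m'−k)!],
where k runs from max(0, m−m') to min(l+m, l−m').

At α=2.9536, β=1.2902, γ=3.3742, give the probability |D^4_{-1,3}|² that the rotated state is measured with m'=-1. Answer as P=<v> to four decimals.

Split into d^4_{-1,3}(β=1.2902) × two z-phases.
c=cos(1.2902/2)=0.799040, s=sin(1.2902/2)=0.601278; N=√[6·120·5040·1]=1904.940944
k: max(0,(3)−(-1))=4 … min(4+(3),4−(-1))=5
  k=4: (−1)^0·1904.9409/(144)·0.7990^4·0.6013^4 = +0.704847
  k=5: (−1)^1·1904.9409/(240)·0.7990^2·0.6013^6 = -0.239475
d^4_{-1,3}(1.2902) = +0.704847 -0.239475 = +0.465371
|D^4_{-1,3}|² = |d^4_{-1,3}(β)|² = (+0.465371)² = 0.216571 (the z-rotation phases have unit modulus)

P=0.2166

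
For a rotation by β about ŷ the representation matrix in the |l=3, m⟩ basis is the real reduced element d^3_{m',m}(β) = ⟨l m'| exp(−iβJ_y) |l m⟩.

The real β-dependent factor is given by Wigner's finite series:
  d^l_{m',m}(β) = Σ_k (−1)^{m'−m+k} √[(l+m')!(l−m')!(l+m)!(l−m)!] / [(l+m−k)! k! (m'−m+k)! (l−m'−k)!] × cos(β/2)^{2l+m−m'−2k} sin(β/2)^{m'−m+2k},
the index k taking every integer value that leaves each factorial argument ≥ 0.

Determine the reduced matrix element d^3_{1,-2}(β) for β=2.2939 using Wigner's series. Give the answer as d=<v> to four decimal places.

d=0.4852

d^3_{1,-2}(β=2.2939) via Wigner's sum:
c=cos(2.2939/2)=0.411269, s=sin(2.2939/2)=0.911514; N=√[24·2·1·120]=75.894664
k∈{0,1} keeps every argument non-negative
  k=0: (−1)^3·75.8947/(12)·0.4113^3·0.9115^3 = -0.333196
  k=1: (−1)^4·75.8947/(24)·0.4113^1·0.9115^5 = +0.818357
d^3_{1,-2}(2.2939) = -0.333196 +0.818357 = +0.485161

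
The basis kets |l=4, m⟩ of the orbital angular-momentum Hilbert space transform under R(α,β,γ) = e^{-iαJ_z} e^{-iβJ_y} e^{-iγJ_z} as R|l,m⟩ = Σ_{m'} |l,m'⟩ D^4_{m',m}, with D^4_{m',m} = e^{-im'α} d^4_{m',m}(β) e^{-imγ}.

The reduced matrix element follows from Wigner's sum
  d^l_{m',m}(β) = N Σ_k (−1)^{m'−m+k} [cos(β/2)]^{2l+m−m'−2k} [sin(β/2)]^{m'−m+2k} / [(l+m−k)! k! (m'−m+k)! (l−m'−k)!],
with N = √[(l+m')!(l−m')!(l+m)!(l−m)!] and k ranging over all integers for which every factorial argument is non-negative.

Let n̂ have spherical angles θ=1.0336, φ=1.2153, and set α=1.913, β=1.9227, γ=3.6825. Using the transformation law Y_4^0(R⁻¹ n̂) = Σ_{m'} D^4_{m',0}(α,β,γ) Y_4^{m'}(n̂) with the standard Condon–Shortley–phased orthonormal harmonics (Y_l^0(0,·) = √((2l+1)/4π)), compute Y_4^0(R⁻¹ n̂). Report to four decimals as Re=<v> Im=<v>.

Need the full column D^4_{m',0} for m'=−4..4 at α=1.913, β=1.9227, γ=3.6825.
cos(β/2)=0.572414, sin(β/2)=0.819965
d^4_{-4,0}: single k=4 term ⇒ +0.406041;  D = +0.081456+0.397787i
d^4_{-3,0}: k∈[3..4] ⇒ +0.400866 -0.822566 = -0.421699;  D = -0.360784+0.218323i
d^4_{-2,0}: k∈[2..4] ⇒ +0.224373 -1.227753 +0.944742 = -0.058638;  D = +0.045432+0.037072i
d^4_{-1,0}: k∈[1..4] ⇒ +0.073838 -0.909079 +1.865403 -0.637958 = +0.392203;  D = -0.131609+0.369462i
d^4_{0,0}: k∈[0..4] ⇒ +0.011526 -0.378417 +1.747123 -1.593353 +0.204344 = -0.008776;  D = -0.008776+0.000000i
d^4_{1,0}: k∈[0..3] ⇒ -0.073838 +0.909079 -1.865403 +0.637958 = -0.392203;  D = +0.131609+0.369462i
d^4_{2,0}: k∈[0..2] ⇒ +0.224373 -1.227753 +0.944742 = -0.058638;  D = +0.045432-0.037072i
d^4_{3,0}: k∈[0..1] ⇒ -0.400866 +0.822566 = +0.421699;  D = +0.360784+0.218323i
d^4_{4,0}: single k=0 term ⇒ +0.406041;  D = +0.081456-0.397787i
Y_4^{m'}(θ=1.0336,φ=1.2153) and Σ D·Y over m':
  (+0.0815+0.3978i)·(+0.0357+0.2384i)  (-0.3608+0.2183i)·(-0.3556+0.1963i)  (+0.0454+0.0371i)·(-0.1559-0.1342i)  (-0.1316+0.3695i)·(-0.0845+0.2275i)  (-0.0088+0.0000i)·(-0.2598+0.0000i)  (+0.1316+0.3695i)·(+0.0845+0.2275i)  (+0.0454-0.0371i)·(-0.1559+0.1342i)  (+0.3608+0.2183i)·(+0.3556+0.1963i)  (+0.0815-0.3978i)·(+0.0357-0.2384i)
Y_4^0(R⁻¹ n̂) = -0.160797-0.000000i

Re=-0.1608 Im=0.0000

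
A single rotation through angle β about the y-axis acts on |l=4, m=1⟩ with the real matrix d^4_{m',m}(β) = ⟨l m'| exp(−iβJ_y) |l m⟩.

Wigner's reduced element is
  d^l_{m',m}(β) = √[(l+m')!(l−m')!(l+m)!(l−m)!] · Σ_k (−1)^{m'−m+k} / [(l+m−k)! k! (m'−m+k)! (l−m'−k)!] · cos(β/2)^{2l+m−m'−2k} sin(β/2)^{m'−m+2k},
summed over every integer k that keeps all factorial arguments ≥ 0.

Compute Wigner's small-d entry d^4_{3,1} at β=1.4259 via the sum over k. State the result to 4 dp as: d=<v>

d=-0.1565

d^4_{3,1}(β=1.4259) via Wigner's sum:
Half-angle: c=0.756436, s=0.654068. N=√(5040·1·120·6)=1904.940944
Admissible k: 0..1 (factorial args all ≥0)
  k=0: (−1)^2·1904.9409/(240)·0.7564^6·0.6541^2 = +0.636133
  k=1: (−1)^3·1904.9409/(144)·0.7564^4·0.6541^4 = -0.792682
d^4_{3,1}(1.4259) = +0.636133 -0.792682 = -0.156548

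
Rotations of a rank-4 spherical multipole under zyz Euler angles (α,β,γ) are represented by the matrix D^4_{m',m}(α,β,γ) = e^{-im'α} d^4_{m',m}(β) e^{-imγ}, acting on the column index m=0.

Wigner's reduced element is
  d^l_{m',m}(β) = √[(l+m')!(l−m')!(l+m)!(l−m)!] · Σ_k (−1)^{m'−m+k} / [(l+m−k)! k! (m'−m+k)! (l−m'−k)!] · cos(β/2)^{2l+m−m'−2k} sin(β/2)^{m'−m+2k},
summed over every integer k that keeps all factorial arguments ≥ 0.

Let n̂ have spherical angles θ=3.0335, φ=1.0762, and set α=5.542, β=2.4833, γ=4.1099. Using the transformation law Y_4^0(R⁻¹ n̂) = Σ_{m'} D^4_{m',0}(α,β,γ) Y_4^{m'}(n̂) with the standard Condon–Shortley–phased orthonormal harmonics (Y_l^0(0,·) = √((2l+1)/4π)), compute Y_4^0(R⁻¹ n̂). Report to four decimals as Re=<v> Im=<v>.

Need the full column D^4_{m',0} for m'=−4..4 at α=5.542, β=2.4833, γ=4.1099.
cos(β/2)=0.323235, sin(β/2)=0.946319
d^4_{-4,0}: single k=4 term ⇒ +0.073244;  D = -0.072102-0.012886i
d^4_{-3,0}: k∈[3..4] ⇒ +0.035381 -0.303255 = -0.267874;  D = +0.162701+0.212802i
d^4_{-2,0}: k∈[2..4] ⇒ +0.009690 -0.221470 +0.711841 = +0.500061;  D = +0.044161-0.498107i
d^4_{-1,0}: k∈[1..4] ⇒ +0.001560 -0.080237 +0.687717 -0.982416 = -0.373376;  D = -0.275428+0.252089i
d^4_{0,0}: k∈[0..4] ⇒ +0.000119 -0.016342 +0.315157 -1.200554 +0.643130 = -0.258490;  D = -0.258490+0.000000i
d^4_{1,0}: k∈[0..3] ⇒ -0.001560 +0.080237 -0.687717 +0.982416 = +0.373376;  D = +0.275428+0.252089i
d^4_{2,0}: k∈[0..2] ⇒ +0.009690 -0.221470 +0.711841 = +0.500061;  D = +0.044161+0.498107i
d^4_{3,0}: k∈[0..1] ⇒ -0.035381 +0.303255 = +0.267874;  D = -0.162701+0.212802i
d^4_{4,0}: single k=0 term ⇒ +0.073244;  D = -0.072102+0.012886i
Y_4^{m'}(θ=3.0335,φ=1.0762) and Σ D·Y over m':
  (-0.0721-0.0129i)·(-0.0000+0.0001i)  (+0.1627+0.2128i)·(+0.0016-0.0001i)  (+0.0442-0.4981i)·(-0.0127-0.0193i)  (-0.2754+0.2521i)·(-0.0944+0.1750i)  (-0.2585+0.0000i)·(+0.7975+0.0000i)  (+0.2754+0.2521i)·(+0.0944+0.1750i)  (+0.0442+0.4981i)·(-0.0127+0.0193i)  (-0.1627+0.2128i)·(-0.0016-0.0001i)  (-0.0721+0.0129i)·(-0.0000-0.0001i)
Y_4^0(R⁻¹ n̂) = -0.262128+0.000000i

Re=-0.2621 Im=0.0000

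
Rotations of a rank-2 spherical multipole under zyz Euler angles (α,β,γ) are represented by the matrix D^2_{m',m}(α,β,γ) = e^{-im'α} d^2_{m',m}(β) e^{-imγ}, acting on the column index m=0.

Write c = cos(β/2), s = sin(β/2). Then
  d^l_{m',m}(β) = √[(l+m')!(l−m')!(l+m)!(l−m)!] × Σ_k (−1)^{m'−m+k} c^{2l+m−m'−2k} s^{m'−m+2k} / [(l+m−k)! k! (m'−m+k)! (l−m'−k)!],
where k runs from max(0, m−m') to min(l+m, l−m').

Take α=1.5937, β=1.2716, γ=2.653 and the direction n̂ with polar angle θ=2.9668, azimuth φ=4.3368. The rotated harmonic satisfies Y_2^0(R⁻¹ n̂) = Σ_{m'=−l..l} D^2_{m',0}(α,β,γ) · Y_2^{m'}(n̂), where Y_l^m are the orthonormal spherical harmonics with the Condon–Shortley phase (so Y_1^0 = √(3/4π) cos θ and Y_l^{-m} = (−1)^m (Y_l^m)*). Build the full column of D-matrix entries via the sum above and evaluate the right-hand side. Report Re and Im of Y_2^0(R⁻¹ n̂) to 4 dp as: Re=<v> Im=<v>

Re=-0.1294 Im=0.0000

Need the full column D^2_{m',0} for m'=−2..2 at α=1.5937, β=1.2716, γ=2.653.
cos(β/2)=0.804597, sin(β/2)=0.593821
d^2_{-2,0}: single k=2 term ⇒ +0.559170;  D = -0.558584-0.025605i
d^2_{-1,0}: k∈[1..2] ⇒ +0.757646 -0.412688 = +0.344959;  D = -0.007900+0.344868i
d^2_{0,0}: k∈[0..2] ⇒ +0.419096 -0.913121 +0.124344 = -0.369682;  D = -0.369682+0.000000i
d^2_{1,0}: k∈[0..1] ⇒ -0.757646 +0.412688 = -0.344959;  D = +0.007900+0.344868i
d^2_{2,0}: single k=0 term ⇒ +0.559170;  D = -0.558584+0.025605i
Y_2^{m'}(θ=2.9668,φ=4.3368) and Σ D·Y over m':
  (-0.5586-0.0256i)·(-0.0085-0.0080i)  (-0.0079+0.3449i)·(+0.0485-0.1231i)  (-0.3697+0.0000i)·(+0.6022+0.0000i)  (+0.0079+0.3449i)·(-0.0485-0.1231i)  (-0.5586+0.0256i)·(-0.0085+0.0080i)
Y_2^0(R⁻¹ n̂) = -0.129355+0.000000i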